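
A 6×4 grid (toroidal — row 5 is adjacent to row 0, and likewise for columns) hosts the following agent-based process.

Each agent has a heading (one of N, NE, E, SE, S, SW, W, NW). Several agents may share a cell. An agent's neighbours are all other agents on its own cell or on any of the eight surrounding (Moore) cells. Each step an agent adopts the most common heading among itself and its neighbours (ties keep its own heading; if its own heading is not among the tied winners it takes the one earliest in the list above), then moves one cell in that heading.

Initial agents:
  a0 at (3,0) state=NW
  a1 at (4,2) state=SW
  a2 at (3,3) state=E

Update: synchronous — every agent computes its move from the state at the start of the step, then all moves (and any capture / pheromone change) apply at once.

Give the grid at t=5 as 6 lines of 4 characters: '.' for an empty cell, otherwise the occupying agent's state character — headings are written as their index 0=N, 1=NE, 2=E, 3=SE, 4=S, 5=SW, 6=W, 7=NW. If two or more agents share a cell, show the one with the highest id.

t=1: a0@(2,3):NW a1@(5,1):SW a2@(3,0):E
t=2: a0@(1,2):NW a1@(0,0):SW a2@(3,1):E
t=3: a0@(0,1):NW a1@(1,3):SW a2@(3,2):E
t=4: a0@(5,0):NW a1@(2,2):SW a2@(3,3):E
t=5: a0@(4,3):NW a1@(3,1):SW a2@(3,0):E

....
....
....
25..
...7
....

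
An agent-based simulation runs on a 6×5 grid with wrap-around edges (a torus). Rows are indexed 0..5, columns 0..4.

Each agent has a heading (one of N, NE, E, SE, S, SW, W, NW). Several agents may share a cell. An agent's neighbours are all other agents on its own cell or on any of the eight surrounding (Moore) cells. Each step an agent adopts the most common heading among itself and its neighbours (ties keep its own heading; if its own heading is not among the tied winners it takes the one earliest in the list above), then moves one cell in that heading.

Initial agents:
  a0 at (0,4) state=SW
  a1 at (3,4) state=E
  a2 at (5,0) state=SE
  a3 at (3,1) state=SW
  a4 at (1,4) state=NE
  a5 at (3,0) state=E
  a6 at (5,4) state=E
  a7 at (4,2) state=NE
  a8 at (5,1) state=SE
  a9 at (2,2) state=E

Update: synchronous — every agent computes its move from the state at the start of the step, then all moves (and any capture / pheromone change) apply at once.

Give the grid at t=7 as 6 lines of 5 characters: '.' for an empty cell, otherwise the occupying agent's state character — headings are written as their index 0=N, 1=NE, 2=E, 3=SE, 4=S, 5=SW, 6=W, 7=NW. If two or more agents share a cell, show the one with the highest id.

.....
.....
..222
.2222
.2...
.2...

t=1: a0@(1,3):SW a1@(3,0):E a2@(0,1):SE a3@(3,2):E a4@(0,0):NE a5@(3,1):E a6@(5,0):E a7@(3,3):NE a8@(0,2):SE a9@(2,3):E
t=2: a0@(2,2):SW a1@(3,1):E a2@(1,2):SE a3@(3,3):E a4@(5,1):NE a5@(3,2):E a6@(5,1):E a7@(3,4):E a8@(1,3):SE a9@(2,4):E
t=3: a0@(2,3):E a1@(3,2):E a2@(2,3):SE a3@(3,4):E a4@(4,2):NE a5@(3,3):E a6@(5,2):E a7@(3,0):E a8@(2,4):SE a9@(2,0):E
t=4: a0@(2,4):E a1@(3,3):E a2@(2,4):E a3@(3,0):E a4@(4,3):E a5@(3,4):E a6@(5,3):E a7@(3,1):E a8@(2,0):E a9@(2,1):E
t=5: a0@(2,0):E a1@(3,4):E a2@(2,0):E a3@(3,1):E a4@(4,4):E a5@(3,0):E a6@(5,4):E a7@(3,2):E a8@(2,1):E a9@(2,2):E
t=6: a0@(2,1):E a1@(3,0):E a2@(2,1):E a3@(3,2):E a4@(4,0):E a5@(3,1):E a6@(5,0):E a7@(3,3):E a8@(2,2):E a9@(2,3):E
t=7: a0@(2,2):E a1@(3,1):E a2@(2,2):E a3@(3,3):E a4@(4,1):E a5@(3,2):E a6@(5,1):E a7@(3,4):E a8@(2,3):E a9@(2,4):E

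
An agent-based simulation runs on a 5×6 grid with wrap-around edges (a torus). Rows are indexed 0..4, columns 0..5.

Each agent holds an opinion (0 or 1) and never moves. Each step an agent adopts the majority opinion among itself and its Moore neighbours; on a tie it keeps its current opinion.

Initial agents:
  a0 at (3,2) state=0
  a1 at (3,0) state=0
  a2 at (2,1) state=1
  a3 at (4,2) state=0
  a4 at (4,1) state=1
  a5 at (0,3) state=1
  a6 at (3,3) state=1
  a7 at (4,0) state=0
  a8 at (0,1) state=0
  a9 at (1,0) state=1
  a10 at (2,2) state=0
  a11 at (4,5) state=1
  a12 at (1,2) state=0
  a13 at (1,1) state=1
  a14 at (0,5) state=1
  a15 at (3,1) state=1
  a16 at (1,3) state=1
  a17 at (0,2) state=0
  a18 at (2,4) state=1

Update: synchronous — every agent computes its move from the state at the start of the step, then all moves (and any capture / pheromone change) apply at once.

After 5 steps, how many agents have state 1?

t=1: a0@(3,2):1 a1@(3,0):1 a2@(2,1):1 a3@(4,2):0 a4@(4,1):0 a5@(0,3):0 a6@(3,3):0 a7@(4,0):1 a8@(0,1):0 a9@(1,0):1 a10@(2,2):1 a11@(4,5):1 a12@(1,2):0 a13@(1,1):0 a14@(0,5):1 a15@(3,1):0 a16@(1,3):1 a17@(0,2):0 a18@(2,4):1
t=2: a0@(3,2):0 a1@(3,0):1 a2@(2,1):1 a3@(4,2):0 a4@(4,1):0 a5@(0,3):0 a6@(3,3):1 a7@(4,0):1 a8@(0,1):0 a9@(1,0):1 a10@(2,2):1 a11@(4,5):1 a12@(1,2):0 a13@(1,1):0 a14@(0,5):1 a15@(3,1):1 a16@(1,3):1 a17@(0,2):0 a18@(2,4):1
t=3: a0@(3,2):1 a1@(3,0):1 a2@(2,1):1 a3@(4,2):0 a4@(4,1):0 a5@(0,3):0 a6@(3,3):1 a7@(4,0):1 a8@(0,1):0 a9@(1,0):1 a10@(2,2):1 a11@(4,5):1 a12@(1,2):0 a13@(1,1):0 a14@(0,5):1 a15@(3,1):1 a16@(1,3):1 a17@(0,2):0 a18@(2,4):1
t=4: (unchanged — steady state)

12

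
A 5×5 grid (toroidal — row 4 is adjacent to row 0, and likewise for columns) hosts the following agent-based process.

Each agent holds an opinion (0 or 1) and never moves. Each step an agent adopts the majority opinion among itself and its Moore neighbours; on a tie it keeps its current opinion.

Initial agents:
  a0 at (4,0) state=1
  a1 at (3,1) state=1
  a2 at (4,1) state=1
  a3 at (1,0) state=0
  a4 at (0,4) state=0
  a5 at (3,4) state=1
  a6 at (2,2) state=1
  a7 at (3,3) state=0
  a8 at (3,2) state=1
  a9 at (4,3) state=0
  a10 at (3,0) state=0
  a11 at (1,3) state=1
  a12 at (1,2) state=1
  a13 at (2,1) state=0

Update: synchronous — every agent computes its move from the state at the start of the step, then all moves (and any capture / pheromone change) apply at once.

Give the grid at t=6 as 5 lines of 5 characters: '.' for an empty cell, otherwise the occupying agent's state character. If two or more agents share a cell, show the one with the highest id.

t=1: a0@(4,0):1 a1@(3,1):1 a2@(4,1):1 a3@(1,0):0 a4@(0,4):0 a5@(3,4):0 a6@(2,2):1 a7@(3,3):1 a8@(3,2):1 a9@(4,3):0 a10@(3,0):1 a11@(1,3):1 a12@(1,2):1 a13@(2,1):1
t=2: a0@(4,0):1 a1@(3,1):1 a2@(4,1):1 a3@(1,0):0 a4@(0,4):0 a5@(3,4):1 a6@(2,2):1 a7@(3,3):1 a8@(3,2):1 a9@(4,3):0 a10@(3,0):1 a11@(1,3):1 a12@(1,2):1 a13@(2,1):1
t=3: a0@(4,0):1 a1@(3,1):1 a2@(4,1):1 a3@(1,0):0 a4@(0,4):0 a5@(3,4):1 a6@(2,2):1 a7@(3,3):1 a8@(3,2):1 a9@(4,3):1 a10@(3,0):1 a11@(1,3):1 a12@(1,2):1 a13@(2,1):1
t=4: a0@(4,0):1 a1@(3,1):1 a2@(4,1):1 a3@(1,0):0 a4@(0,4):1 a5@(3,4):1 a6@(2,2):1 a7@(3,3):1 a8@(3,2):1 a9@(4,3):1 a10@(3,0):1 a11@(1,3):1 a12@(1,2):1 a13@(2,1):1
t=5: a0@(4,0):1 a1@(3,1):1 a2@(4,1):1 a3@(1,0):1 a4@(0,4):1 a5@(3,4):1 a6@(2,2):1 a7@(3,3):1 a8@(3,2):1 a9@(4,3):1 a10@(3,0):1 a11@(1,3):1 a12@(1,2):1 a13@(2,1):1
t=6: (unchanged — steady state)

....1
1.11.
.11..
11111
11.1.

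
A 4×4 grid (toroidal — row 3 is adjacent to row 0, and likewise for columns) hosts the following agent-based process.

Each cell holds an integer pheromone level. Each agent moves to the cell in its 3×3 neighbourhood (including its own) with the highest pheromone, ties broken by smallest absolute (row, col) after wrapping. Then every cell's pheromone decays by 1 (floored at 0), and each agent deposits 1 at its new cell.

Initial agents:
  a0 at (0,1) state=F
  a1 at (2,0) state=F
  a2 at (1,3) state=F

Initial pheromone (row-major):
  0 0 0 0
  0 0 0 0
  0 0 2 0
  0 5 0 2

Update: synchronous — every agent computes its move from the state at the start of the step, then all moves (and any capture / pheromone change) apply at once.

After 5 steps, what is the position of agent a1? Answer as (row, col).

(3, 1)

t=1: a0@(3,1) a1@(3,1) a2@(2,2) | pheromone: 0 0 0 0 / 0 0 0 0 / 0 0 2 0 / 0 6 0 1
t=2: a0@(3,1) a1@(3,1) a2@(3,1) | pheromone: 0 0 0 0 / 0 0 0 0 / 0 0 1 0 / 0 8 0 0
t=3: a0@(3,1) a1@(3,1) a2@(3,1) | pheromone: 0 0 0 0 / 0 0 0 0 / 0 0 0 0 / 0 10 0 0
t=4: a0@(3,1) a1@(3,1) a2@(3,1) | pheromone: 0 0 0 0 / 0 0 0 0 / 0 0 0 0 / 0 12 0 0
t=5: a0@(3,1) a1@(3,1) a2@(3,1) | pheromone: 0 0 0 0 / 0 0 0 0 / 0 0 0 0 / 0 14 0 0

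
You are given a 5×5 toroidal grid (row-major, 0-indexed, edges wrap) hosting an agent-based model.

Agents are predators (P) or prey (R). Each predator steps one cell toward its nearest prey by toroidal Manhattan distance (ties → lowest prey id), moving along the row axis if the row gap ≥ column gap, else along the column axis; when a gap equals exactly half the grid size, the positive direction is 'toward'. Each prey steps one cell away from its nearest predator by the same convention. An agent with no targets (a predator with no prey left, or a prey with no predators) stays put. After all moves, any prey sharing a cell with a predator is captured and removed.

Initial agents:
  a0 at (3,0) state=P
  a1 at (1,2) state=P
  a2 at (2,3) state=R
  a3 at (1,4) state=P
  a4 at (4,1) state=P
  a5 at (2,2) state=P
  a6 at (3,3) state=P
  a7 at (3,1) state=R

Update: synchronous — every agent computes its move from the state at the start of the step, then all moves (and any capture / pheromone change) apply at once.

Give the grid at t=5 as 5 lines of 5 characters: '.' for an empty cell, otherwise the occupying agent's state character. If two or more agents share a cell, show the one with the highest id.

t=1: a0@(3,1):P a1@(2,2):P a3@(2,4):P a4@(3,1):P a5@(2,3):P a6@(2,3):P a7@(3,2):R
t=2: a0@(3,2):P a1@(3,2):P a3@(2,3):P a4@(3,2):P a5@(3,3):P a6@(3,3):P
t=3: (unchanged — steady state)

.....
.....
...P.
..PP.
.....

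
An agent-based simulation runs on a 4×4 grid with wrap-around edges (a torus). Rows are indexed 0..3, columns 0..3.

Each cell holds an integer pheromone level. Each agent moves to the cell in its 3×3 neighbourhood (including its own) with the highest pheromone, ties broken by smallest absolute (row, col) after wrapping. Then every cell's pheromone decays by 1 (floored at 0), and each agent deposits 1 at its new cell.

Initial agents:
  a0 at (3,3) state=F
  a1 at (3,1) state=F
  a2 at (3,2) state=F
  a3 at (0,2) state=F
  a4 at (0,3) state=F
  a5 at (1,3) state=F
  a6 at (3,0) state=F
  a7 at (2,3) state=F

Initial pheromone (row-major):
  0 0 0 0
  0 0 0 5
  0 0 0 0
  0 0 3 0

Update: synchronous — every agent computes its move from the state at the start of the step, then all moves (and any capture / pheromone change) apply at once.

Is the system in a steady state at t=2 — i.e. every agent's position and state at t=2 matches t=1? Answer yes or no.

t=1: a0@(3,2) a1@(3,2) a2@(3,2) a3@(1,3) a4@(1,3) a5@(1,3) a6@(0,0) a7@(1,3) | pheromone: 1 0 0 0 / 0 0 0 8 / 0 0 0 0 / 0 0 5 0
t=2: a0@(3,2) a1@(3,2) a2@(3,2) a3@(1,3) a4@(1,3) a5@(1,3) a6@(1,3) a7@(1,3) | pheromone: 0 0 0 0 / 0 0 0 12 / 0 0 0 0 / 0 0 7 0

no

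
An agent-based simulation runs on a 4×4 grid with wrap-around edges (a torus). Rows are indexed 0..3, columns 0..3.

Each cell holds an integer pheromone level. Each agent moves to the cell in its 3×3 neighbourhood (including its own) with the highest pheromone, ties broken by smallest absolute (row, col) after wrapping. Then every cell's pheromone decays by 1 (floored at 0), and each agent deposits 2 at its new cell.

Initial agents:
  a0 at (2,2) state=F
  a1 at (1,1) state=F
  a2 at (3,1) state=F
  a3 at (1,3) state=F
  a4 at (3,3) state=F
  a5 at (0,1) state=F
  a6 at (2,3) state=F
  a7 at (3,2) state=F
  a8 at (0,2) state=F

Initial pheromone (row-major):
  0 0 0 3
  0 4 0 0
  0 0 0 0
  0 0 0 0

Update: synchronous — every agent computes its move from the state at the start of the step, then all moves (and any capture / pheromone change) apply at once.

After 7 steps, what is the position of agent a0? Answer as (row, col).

(1, 1)

t=1: a0@(1,1) a1@(1,1) a2@(0,0) a3@(0,3) a4@(0,3) a5@(1,1) a6@(1,0) a7@(0,3) a8@(1,1) | pheromone: 2 0 0 8 / 2 11 0 0 / 0 0 0 0 / 0 0 0 0
t=2: a0@(1,1) a1@(1,1) a2@(1,1) a3@(0,3) a4@(0,3) a5@(1,1) a6@(1,1) a7@(0,3) a8@(1,1) | pheromone: 1 0 0 13 / 1 22 0 0 / 0 0 0 0 / 0 0 0 0
t=3: a0@(1,1) a1@(1,1) a2@(1,1) a3@(0,3) a4@(0,3) a5@(1,1) a6@(1,1) a7@(0,3) a8@(1,1) | pheromone: 0 0 0 18 / 0 33 0 0 / 0 0 0 0 / 0 0 0 0
t=4: a0@(1,1) a1@(1,1) a2@(1,1) a3@(0,3) a4@(0,3) a5@(1,1) a6@(1,1) a7@(0,3) a8@(1,1) | pheromone: 0 0 0 23 / 0 44 0 0 / 0 0 0 0 / 0 0 0 0
t=5: a0@(1,1) a1@(1,1) a2@(1,1) a3@(0,3) a4@(0,3) a5@(1,1) a6@(1,1) a7@(0,3) a8@(1,1) | pheromone: 0 0 0 28 / 0 55 0 0 / 0 0 0 0 / 0 0 0 0
t=6: a0@(1,1) a1@(1,1) a2@(1,1) a3@(0,3) a4@(0,3) a5@(1,1) a6@(1,1) a7@(0,3) a8@(1,1) | pheromone: 0 0 0 33 / 0 66 0 0 / 0 0 0 0 / 0 0 0 0
t=7: a0@(1,1) a1@(1,1) a2@(1,1) a3@(0,3) a4@(0,3) a5@(1,1) a6@(1,1) a7@(0,3) a8@(1,1) | pheromone: 0 0 0 38 / 0 77 0 0 / 0 0 0 0 / 0 0 0 0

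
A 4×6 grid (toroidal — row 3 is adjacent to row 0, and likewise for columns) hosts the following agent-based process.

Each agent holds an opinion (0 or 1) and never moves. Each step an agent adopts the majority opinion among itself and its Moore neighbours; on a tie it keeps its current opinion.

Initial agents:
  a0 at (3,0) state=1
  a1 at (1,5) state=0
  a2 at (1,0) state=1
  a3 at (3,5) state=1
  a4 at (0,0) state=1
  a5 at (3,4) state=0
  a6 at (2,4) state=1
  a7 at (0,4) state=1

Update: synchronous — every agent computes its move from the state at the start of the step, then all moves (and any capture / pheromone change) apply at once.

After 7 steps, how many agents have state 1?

8

t=1: a0@(3,0):1 a1@(1,5):1 a2@(1,0):1 a3@(3,5):1 a4@(0,0):1 a5@(3,4):1 a6@(2,4):1 a7@(0,4):1
t=2: (unchanged — steady state)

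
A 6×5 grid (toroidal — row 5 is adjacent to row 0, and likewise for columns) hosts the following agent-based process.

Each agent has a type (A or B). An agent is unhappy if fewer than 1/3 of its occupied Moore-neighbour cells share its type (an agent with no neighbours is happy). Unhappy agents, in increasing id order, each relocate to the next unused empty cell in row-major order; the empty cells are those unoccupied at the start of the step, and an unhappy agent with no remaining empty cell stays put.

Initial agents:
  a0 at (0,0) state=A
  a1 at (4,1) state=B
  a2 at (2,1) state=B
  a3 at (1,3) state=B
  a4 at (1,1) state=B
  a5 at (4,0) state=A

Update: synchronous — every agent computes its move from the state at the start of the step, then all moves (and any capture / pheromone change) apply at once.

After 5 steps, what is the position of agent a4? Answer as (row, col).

(1, 1)

t=1: a0@(0,1):A a1@(0,2):B a2@(2,1):B a3@(1,3):B a4@(1,1):B a5@(0,3):A
t=2: a0@(0,0):A a1@(0,2):B a2@(2,1):B a3@(1,3):B a4@(1,1):B a5@(0,4):A
t=3: (unchanged — steady state)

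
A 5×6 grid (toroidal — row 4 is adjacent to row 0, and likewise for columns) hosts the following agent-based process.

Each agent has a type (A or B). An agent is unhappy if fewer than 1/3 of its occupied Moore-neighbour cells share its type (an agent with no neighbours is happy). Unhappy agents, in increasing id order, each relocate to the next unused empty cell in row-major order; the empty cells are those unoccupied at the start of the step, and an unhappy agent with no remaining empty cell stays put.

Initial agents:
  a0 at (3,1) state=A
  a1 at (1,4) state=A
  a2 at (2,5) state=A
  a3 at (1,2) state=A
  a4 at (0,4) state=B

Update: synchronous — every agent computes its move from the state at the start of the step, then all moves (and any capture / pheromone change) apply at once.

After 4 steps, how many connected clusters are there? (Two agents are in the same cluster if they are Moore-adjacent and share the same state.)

t=1: a0@(3,1):A a1@(1,4):A a2@(2,5):A a3@(1,2):A a4@(0,0):B
t=2: (unchanged — steady state)

4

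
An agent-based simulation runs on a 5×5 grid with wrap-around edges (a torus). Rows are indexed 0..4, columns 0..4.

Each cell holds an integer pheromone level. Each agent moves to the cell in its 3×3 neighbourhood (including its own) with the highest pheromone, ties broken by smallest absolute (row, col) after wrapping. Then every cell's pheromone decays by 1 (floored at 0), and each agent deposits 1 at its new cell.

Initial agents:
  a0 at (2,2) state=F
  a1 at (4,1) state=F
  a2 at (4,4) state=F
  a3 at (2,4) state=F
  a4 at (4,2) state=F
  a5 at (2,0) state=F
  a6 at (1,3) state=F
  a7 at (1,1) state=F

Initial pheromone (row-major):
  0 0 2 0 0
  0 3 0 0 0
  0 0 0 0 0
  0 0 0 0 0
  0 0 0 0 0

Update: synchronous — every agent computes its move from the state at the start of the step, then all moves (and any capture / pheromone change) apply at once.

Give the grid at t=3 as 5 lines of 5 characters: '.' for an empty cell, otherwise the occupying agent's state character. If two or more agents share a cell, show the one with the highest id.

.....
.F...
.....
.....
.....

t=1: a0@(1,1) a1@(0,2) a2@(0,0) a3@(1,0) a4@(0,2) a5@(1,1) a6@(0,2) a7@(1,1) | pheromone: 1 0 4 0 0 / 1 5 0 0 0 / 0 0 0 0 0 / 0 0 0 0 0 / 0 0 0 0 0
t=2: a0@(1,1) a1@(1,1) a2@(1,1) a3@(1,1) a4@(1,1) a5@(1,1) a6@(1,1) a7@(1,1) | pheromone: 0 0 3 0 0 / 0 12 0 0 0 / 0 0 0 0 0 / 0 0 0 0 0 / 0 0 0 0 0
t=3: a0@(1,1) a1@(1,1) a2@(1,1) a3@(1,1) a4@(1,1) a5@(1,1) a6@(1,1) a7@(1,1) | pheromone: 0 0 2 0 0 / 0 19 0 0 0 / 0 0 0 0 0 / 0 0 0 0 0 / 0 0 0 0 0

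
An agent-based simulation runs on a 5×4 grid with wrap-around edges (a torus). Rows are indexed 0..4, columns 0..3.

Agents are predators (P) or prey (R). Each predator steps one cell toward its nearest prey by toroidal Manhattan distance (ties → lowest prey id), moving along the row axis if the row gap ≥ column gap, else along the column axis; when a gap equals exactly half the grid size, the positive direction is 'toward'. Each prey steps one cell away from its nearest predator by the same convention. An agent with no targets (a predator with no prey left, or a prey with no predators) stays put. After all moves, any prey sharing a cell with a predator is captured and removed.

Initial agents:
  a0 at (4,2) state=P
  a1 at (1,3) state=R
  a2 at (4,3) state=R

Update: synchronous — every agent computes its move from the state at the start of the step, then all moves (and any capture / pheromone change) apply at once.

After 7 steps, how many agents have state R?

2

t=1: a0@(4,3):P a1@(2,3):R a2@(4,0):R
t=2: a0@(4,0):P a1@(1,3):R a2@(4,1):R
t=3: a0@(4,1):P a1@(2,3):R a2@(4,2):R
t=4: a0@(4,2):P a1@(1,3):R a2@(4,3):R
t=5: a0@(4,3):P a1@(2,3):R a2@(4,0):R
t=6: a0@(4,0):P a1@(1,3):R a2@(4,1):R
t=7: a0@(4,1):P a1@(2,3):R a2@(4,2):R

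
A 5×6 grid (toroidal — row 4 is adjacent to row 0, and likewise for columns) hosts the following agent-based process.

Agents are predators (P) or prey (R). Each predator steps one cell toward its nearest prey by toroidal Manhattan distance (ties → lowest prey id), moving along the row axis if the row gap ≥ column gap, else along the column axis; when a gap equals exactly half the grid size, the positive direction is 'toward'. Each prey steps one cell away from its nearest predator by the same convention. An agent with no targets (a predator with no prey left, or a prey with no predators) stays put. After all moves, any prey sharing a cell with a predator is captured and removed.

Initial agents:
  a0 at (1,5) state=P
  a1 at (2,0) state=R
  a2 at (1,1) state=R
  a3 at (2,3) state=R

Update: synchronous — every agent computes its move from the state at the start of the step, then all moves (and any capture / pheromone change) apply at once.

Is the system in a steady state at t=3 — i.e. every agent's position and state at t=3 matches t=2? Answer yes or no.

no

t=1: a0@(2,5):P a1@(3,0):R a2@(1,2):R a3@(2,2):R
t=2: a0@(3,5):P a1@(4,0):R a2@(1,1):R a3@(2,1):R
t=3: a0@(4,5):P a1@(0,0):R a2@(0,1):R a3@(2,2):R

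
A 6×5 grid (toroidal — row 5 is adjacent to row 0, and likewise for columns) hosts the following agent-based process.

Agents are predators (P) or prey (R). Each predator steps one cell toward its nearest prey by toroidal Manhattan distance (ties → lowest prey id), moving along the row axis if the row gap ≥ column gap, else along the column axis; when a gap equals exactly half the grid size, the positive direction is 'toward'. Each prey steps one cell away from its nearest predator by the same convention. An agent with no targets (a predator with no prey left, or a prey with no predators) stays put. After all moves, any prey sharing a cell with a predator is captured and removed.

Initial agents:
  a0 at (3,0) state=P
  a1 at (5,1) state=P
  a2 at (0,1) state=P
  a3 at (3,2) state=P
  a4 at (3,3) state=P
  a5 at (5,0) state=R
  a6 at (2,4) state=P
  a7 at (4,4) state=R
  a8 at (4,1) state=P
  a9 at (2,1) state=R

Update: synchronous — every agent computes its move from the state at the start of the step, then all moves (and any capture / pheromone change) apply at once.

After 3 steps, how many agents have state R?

1

t=1: a0@(4,0):P a1@(5,0):P a2@(5,1):P a3@(2,2):P a4@(4,3):P a5@(5,4):R a6@(3,4):P a7@(5,4):R a8@(5,1):P a9@(1,1):R
t=2: a0@(5,0):P a1@(5,4):P a2@(5,0):P a3@(1,2):P a4@(5,3):P a6@(4,4):P a8@(5,0):P a9@(2,1):R
t=3: a0@(0,0):P a1@(0,4):P a2@(0,0):P a3@(2,2):P a4@(0,3):P a6@(3,4):P a8@(0,0):P a9@(3,1):R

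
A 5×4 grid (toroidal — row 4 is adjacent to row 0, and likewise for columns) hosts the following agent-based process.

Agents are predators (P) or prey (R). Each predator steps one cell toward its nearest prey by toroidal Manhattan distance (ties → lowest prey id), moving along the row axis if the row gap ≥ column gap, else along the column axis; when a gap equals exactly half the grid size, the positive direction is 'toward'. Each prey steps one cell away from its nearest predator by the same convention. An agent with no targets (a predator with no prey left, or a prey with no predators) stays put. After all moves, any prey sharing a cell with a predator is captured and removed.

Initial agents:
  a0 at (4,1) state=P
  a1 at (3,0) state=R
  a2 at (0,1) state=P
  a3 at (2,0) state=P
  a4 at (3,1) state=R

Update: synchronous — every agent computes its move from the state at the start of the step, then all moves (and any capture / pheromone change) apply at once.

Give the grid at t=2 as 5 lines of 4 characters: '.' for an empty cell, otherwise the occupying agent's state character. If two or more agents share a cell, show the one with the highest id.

t=1: a0@(3,1):P a1@(4,0):R a2@(4,1):P a3@(3,0):P a4@(2,1):R
t=2: a0@(2,1):P a1@(4,3):R a2@(4,0):P a3@(4,0):P a4@(1,1):R

....
.R..
.P..
....
P..R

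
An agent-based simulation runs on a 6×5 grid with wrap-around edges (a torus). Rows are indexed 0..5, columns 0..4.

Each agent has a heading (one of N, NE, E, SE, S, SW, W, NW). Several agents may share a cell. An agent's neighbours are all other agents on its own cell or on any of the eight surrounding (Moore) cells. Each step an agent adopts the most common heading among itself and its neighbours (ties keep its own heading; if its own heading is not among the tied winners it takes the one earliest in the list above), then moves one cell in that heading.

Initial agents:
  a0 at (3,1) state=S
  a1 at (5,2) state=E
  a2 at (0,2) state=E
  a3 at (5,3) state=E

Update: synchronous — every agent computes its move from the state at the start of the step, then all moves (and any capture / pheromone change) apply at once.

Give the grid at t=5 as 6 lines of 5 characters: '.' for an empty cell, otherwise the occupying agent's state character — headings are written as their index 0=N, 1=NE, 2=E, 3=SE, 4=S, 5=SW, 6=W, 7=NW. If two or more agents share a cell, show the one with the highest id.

..22.
.....
.....
.....
.....
..22.

t=1: a0@(4,1):S a1@(5,3):E a2@(0,3):E a3@(5,4):E
t=2: a0@(5,1):S a1@(5,4):E a2@(0,4):E a3@(5,0):E
t=3: a0@(0,1):S a1@(5,0):E a2@(0,0):E a3@(5,1):E
t=4: a0@(0,2):E a1@(5,1):E a2@(0,1):E a3@(5,2):E
t=5: a0@(0,3):E a1@(5,2):E a2@(0,2):E a3@(5,3):E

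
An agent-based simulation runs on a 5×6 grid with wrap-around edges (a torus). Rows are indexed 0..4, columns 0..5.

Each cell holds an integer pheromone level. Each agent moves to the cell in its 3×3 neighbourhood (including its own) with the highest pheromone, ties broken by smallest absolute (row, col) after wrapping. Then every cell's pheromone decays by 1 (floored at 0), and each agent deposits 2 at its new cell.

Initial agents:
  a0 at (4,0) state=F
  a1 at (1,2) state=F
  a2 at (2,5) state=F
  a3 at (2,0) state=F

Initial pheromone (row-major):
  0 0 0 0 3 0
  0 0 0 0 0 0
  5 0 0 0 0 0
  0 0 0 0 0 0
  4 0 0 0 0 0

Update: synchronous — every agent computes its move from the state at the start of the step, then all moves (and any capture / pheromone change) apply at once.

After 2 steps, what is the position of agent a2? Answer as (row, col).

t=1: a0@(4,0) a1@(0,1) a2@(2,0) a3@(2,0) | pheromone: 0 2 0 0 2 0 / 0 0 0 0 0 0 / 8 0 0 0 0 0 / 0 0 0 0 0 0 / 5 0 0 0 0 0
t=2: a0@(4,0) a1@(4,0) a2@(2,0) a3@(2,0) | pheromone: 0 1 0 0 1 0 / 0 0 0 0 0 0 / 11 0 0 0 0 0 / 0 0 0 0 0 0 / 8 0 0 0 0 0

(2, 0)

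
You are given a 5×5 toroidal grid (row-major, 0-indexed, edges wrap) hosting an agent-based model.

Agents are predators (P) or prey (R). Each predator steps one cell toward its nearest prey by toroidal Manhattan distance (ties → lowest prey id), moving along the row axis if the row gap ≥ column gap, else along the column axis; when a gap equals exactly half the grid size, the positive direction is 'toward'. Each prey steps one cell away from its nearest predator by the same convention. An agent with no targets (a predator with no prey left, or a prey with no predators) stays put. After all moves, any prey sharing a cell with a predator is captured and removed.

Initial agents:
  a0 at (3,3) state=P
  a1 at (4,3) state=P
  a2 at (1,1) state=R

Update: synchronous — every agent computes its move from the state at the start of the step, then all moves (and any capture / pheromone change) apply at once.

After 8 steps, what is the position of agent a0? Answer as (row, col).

(1, 4)

t=1: a0@(2,3):P a1@(0,3):P a2@(0,1):R
t=2: a0@(1,3):P a1@(0,2):P a2@(0,0):R
t=3: a0@(1,4):P a1@(0,1):P a2@(0,4):R
t=4: a0@(0,4):P a1@(0,0):P a2@(4,4):R
t=5: a0@(4,4):P a1@(4,0):P a2@(3,4):R
t=6: a0@(3,4):P a1@(3,0):P a2@(2,4):R
t=7: a0@(2,4):P a1@(2,0):P a2@(1,4):R
t=8: a0@(1,4):P a1@(1,0):P a2@(0,4):R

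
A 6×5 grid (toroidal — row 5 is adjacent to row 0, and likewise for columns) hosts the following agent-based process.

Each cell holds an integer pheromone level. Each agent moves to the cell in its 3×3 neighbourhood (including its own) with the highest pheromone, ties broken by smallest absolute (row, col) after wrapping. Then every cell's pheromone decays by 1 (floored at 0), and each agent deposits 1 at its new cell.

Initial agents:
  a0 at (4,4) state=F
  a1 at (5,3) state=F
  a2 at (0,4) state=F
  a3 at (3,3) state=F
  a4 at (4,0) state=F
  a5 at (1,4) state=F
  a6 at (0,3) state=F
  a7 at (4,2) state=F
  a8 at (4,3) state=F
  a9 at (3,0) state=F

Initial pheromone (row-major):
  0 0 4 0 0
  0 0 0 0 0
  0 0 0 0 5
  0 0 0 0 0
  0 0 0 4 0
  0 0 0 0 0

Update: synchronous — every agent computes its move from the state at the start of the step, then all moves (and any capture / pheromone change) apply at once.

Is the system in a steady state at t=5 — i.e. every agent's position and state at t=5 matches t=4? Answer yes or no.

yes

t=1: a0@(4,3) a1@(0,2) a2@(0,0) a3@(2,4) a4@(3,0) a5@(2,4) a6@(0,2) a7@(4,3) a8@(4,3) a9@(2,4) | pheromone: 1 0 5 0 0 / 0 0 0 0 0 / 0 0 0 0 7 / 1 0 0 0 0 / 0 0 0 6 0 / 0 0 0 0 0
t=2: a0@(4,3) a1@(0,2) a2@(0,0) a3@(2,4) a4@(2,4) a5@(2,4) a6@(0,2) a7@(4,3) a8@(4,3) a9@(2,4) | pheromone: 1 0 6 0 0 / 0 0 0 0 0 / 0 0 0 0 10 / 0 0 0 0 0 / 0 0 0 8 0 / 0 0 0 0 0
t=3: a0@(4,3) a1@(0,2) a2@(0,0) a3@(2,4) a4@(2,4) a5@(2,4) a6@(0,2) a7@(4,3) a8@(4,3) a9@(2,4) | pheromone: 1 0 7 0 0 / 0 0 0 0 0 / 0 0 0 0 13 / 0 0 0 0 0 / 0 0 0 10 0 / 0 0 0 0 0
t=4: a0@(4,3) a1@(0,2) a2@(0,0) a3@(2,4) a4@(2,4) a5@(2,4) a6@(0,2) a7@(4,3) a8@(4,3) a9@(2,4) | pheromone: 1 0 8 0 0 / 0 0 0 0 0 / 0 0 0 0 16 / 0 0 0 0 0 / 0 0 0 12 0 / 0 0 0 0 0
t=5: a0@(4,3) a1@(0,2) a2@(0,0) a3@(2,4) a4@(2,4) a5@(2,4) a6@(0,2) a7@(4,3) a8@(4,3) a9@(2,4) | pheromone: 1 0 9 0 0 / 0 0 0 0 0 / 0 0 0 0 19 / 0 0 0 0 0 / 0 0 0 14 0 / 0 0 0 0 0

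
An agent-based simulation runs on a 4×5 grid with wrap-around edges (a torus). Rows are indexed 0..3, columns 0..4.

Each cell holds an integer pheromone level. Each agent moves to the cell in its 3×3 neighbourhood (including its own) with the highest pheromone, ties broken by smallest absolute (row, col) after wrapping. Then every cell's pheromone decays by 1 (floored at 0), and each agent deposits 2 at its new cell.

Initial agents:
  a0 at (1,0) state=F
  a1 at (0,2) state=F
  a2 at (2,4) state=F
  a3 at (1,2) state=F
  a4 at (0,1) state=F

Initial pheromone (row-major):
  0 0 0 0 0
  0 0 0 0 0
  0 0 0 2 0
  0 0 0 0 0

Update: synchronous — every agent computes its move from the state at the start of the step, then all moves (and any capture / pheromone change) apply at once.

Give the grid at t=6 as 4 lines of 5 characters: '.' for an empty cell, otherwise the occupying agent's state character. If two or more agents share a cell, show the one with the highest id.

F....
.....
...F.
.....

t=1: a0@(0,0) a1@(0,1) a2@(2,3) a3@(2,3) a4@(0,0) | pheromone: 4 2 0 0 0 / 0 0 0 0 0 / 0 0 0 5 0 / 0 0 0 0 0
t=2: a0@(0,0) a1@(0,0) a2@(2,3) a3@(2,3) a4@(0,0) | pheromone: 9 1 0 0 0 / 0 0 0 0 0 / 0 0 0 8 0 / 0 0 0 0 0
t=3: a0@(0,0) a1@(0,0) a2@(2,3) a3@(2,3) a4@(0,0) | pheromone: 14 0 0 0 0 / 0 0 0 0 0 / 0 0 0 11 0 / 0 0 0 0 0
t=4: a0@(0,0) a1@(0,0) a2@(2,3) a3@(2,3) a4@(0,0) | pheromone: 19 0 0 0 0 / 0 0 0 0 0 / 0 0 0 14 0 / 0 0 0 0 0
t=5: a0@(0,0) a1@(0,0) a2@(2,3) a3@(2,3) a4@(0,0) | pheromone: 24 0 0 0 0 / 0 0 0 0 0 / 0 0 0 17 0 / 0 0 0 0 0
t=6: a0@(0,0) a1@(0,0) a2@(2,3) a3@(2,3) a4@(0,0) | pheromone: 29 0 0 0 0 / 0 0 0 0 0 / 0 0 0 20 0 / 0 0 0 0 0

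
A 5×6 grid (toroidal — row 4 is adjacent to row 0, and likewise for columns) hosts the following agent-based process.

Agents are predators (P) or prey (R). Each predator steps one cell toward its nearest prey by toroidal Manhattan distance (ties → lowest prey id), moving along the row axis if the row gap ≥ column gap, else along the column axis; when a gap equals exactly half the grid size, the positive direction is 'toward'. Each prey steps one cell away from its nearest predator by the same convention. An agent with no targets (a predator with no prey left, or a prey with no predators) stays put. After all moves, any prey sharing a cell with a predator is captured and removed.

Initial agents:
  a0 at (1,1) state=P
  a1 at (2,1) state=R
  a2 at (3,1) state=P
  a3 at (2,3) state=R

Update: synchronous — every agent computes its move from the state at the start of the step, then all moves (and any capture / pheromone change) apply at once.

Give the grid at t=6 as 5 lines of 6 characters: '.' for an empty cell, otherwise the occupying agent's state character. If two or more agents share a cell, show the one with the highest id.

......
......
.P....
.R....
...R..

t=1: a0@(2,1):P a1@(3,1):R a2@(2,1):P a3@(2,4):R
t=2: a0@(3,1):P a1@(4,1):R a2@(3,1):P a3@(2,3):R
t=3: a0@(4,1):P a1@(0,1):R a2@(4,1):P a3@(2,4):R
t=4: a0@(0,1):P a1@(1,1):R a2@(0,1):P a3@(2,3):R
t=5: a0@(1,1):P a1@(2,1):R a2@(1,1):P a3@(3,3):R
t=6: a0@(2,1):P a1@(3,1):R a2@(2,1):P a3@(4,3):R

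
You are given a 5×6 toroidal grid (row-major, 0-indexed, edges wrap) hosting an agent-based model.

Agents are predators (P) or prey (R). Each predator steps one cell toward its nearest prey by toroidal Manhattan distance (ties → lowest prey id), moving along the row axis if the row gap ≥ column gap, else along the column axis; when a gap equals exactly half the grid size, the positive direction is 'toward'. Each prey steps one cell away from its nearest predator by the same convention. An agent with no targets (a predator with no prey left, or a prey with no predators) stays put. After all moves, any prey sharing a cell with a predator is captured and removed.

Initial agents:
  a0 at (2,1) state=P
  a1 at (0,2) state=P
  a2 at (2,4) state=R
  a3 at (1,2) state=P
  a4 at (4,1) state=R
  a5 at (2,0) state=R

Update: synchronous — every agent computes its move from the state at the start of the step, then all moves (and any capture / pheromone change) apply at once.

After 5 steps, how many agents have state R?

t=1: a0@(2,0):P a1@(4,2):P a2@(2,3):R a3@(1,3):P a4@(0,1):R a5@(2,5):R
t=2: a0@(2,5):P a1@(0,2):P a2@(3,3):R a3@(2,3):P a4@(1,1):R a5@(2,4):R
t=3: a0@(2,4):P a1@(1,2):P a2@(4,3):R a3@(3,3):P a4@(2,1):R a5@(2,3):R
t=4: a0@(2,3):P a1@(2,2):P a2@(0,3):R a3@(4,3):P a4@(3,1):R
t=5: a0@(1,3):P a1@(3,2):P a3@(0,3):P a4@(4,1):R

1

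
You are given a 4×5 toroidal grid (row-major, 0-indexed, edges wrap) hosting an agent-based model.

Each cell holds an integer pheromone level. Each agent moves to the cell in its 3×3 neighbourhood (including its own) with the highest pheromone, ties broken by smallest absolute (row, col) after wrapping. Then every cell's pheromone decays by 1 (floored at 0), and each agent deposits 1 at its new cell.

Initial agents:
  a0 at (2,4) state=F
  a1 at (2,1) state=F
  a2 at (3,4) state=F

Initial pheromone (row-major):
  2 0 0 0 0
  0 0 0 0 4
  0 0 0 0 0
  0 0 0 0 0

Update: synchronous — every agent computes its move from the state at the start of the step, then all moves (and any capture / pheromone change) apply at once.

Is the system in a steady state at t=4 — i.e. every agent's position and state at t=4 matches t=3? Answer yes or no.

yes

t=1: a0@(1,4) a1@(1,0) a2@(0,0) | pheromone: 2 0 0 0 0 / 1 0 0 0 4 / 0 0 0 0 0 / 0 0 0 0 0
t=2: a0@(1,4) a1@(1,4) a2@(1,4) | pheromone: 1 0 0 0 0 / 0 0 0 0 6 / 0 0 0 0 0 / 0 0 0 0 0
t=3: a0@(1,4) a1@(1,4) a2@(1,4) | pheromone: 0 0 0 0 0 / 0 0 0 0 8 / 0 0 0 0 0 / 0 0 0 0 0
t=4: a0@(1,4) a1@(1,4) a2@(1,4) | pheromone: 0 0 0 0 0 / 0 0 0 0 10 / 0 0 0 0 0 / 0 0 0 0 0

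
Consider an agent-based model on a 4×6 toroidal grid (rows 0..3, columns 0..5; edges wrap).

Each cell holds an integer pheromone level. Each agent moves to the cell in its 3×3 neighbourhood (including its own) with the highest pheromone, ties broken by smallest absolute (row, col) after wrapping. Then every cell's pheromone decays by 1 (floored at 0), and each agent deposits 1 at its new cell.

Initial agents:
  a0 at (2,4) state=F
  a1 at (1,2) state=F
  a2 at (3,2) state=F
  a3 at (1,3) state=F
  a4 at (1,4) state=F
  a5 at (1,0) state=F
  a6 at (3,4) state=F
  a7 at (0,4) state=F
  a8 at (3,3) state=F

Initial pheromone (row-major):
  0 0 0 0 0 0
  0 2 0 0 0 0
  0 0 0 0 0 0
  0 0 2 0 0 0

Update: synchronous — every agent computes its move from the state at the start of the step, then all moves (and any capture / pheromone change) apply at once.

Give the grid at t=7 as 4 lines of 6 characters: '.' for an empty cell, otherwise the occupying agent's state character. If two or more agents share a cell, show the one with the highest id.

t=1: a0@(1,3) a1@(1,1) a2@(3,2) a3@(0,2) a4@(0,3) a5@(1,1) a6@(0,3) a7@(0,3) a8@(3,2) | pheromone: 0 0 1 3 0 0 / 0 3 0 1 0 0 / 0 0 0 0 0 0 / 0 0 3 0 0 0
t=2: a0@(0,3) a1@(1,1) a2@(0,3) a3@(0,3) a4@(0,3) a5@(1,1) a6@(0,3) a7@(0,3) a8@(0,3) | pheromone: 0 0 0 9 0 0 / 0 4 0 0 0 0 / 0 0 0 0 0 0 / 0 0 2 0 0 0
t=3: a0@(0,3) a1@(1,1) a2@(0,3) a3@(0,3) a4@(0,3) a5@(1,1) a6@(0,3) a7@(0,3) a8@(0,3) | pheromone: 0 0 0 15 0 0 / 0 5 0 0 0 0 / 0 0 0 0 0 0 / 0 0 1 0 0 0
t=4: a0@(0,3) a1@(1,1) a2@(0,3) a3@(0,3) a4@(0,3) a5@(1,1) a6@(0,3) a7@(0,3) a8@(0,3) | pheromone: 0 0 0 21 0 0 / 0 6 0 0 0 0 / 0 0 0 0 0 0 / 0 0 0 0 0 0
t=5: a0@(0,3) a1@(1,1) a2@(0,3) a3@(0,3) a4@(0,3) a5@(1,1) a6@(0,3) a7@(0,3) a8@(0,3) | pheromone: 0 0 0 27 0 0 / 0 7 0 0 0 0 / 0 0 0 0 0 0 / 0 0 0 0 0 0
t=6: a0@(0,3) a1@(1,1) a2@(0,3) a3@(0,3) a4@(0,3) a5@(1,1) a6@(0,3) a7@(0,3) a8@(0,3) | pheromone: 0 0 0 33 0 0 / 0 8 0 0 0 0 / 0 0 0 0 0 0 / 0 0 0 0 0 0
t=7: a0@(0,3) a1@(1,1) a2@(0,3) a3@(0,3) a4@(0,3) a5@(1,1) a6@(0,3) a7@(0,3) a8@(0,3) | pheromone: 0 0 0 39 0 0 / 0 9 0 0 0 0 / 0 0 0 0 0 0 / 0 0 0 0 0 0

...F..
.F....
......
......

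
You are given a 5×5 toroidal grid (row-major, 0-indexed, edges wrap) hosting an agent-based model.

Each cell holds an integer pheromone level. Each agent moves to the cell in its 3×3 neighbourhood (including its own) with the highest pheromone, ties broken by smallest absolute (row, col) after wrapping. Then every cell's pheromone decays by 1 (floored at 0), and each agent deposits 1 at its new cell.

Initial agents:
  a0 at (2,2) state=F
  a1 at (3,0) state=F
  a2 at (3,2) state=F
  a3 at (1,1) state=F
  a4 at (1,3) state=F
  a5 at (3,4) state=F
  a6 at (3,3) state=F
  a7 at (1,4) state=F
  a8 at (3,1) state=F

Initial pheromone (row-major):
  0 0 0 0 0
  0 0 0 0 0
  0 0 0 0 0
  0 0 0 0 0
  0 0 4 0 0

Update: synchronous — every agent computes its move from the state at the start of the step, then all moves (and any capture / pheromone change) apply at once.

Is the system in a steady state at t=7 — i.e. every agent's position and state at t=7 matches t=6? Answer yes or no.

t=1: a0@(1,1) a1@(2,0) a2@(4,2) a3@(0,0) a4@(0,2) a5@(2,0) a6@(4,2) a7@(0,0) a8@(4,2) | pheromone: 2 0 1 0 0 / 0 1 0 0 0 / 2 0 0 0 0 / 0 0 0 0 0 / 0 0 6 0 0
t=2: a0@(0,0) a1@(2,0) a2@(4,2) a3@(0,0) a4@(4,2) a5@(2,0) a6@(4,2) a7@(0,0) a8@(4,2) | pheromone: 4 0 0 0 0 / 0 0 0 0 0 / 3 0 0 0 0 / 0 0 0 0 0 / 0 0 9 0 0
t=3: a0@(0,0) a1@(2,0) a2@(4,2) a3@(0,0) a4@(4,2) a5@(2,0) a6@(4,2) a7@(0,0) a8@(4,2) | pheromone: 6 0 0 0 0 / 0 0 0 0 0 / 4 0 0 0 0 / 0 0 0 0 0 / 0 0 12 0 0
t=4: a0@(0,0) a1@(2,0) a2@(4,2) a3@(0,0) a4@(4,2) a5@(2,0) a6@(4,2) a7@(0,0) a8@(4,2) | pheromone: 8 0 0 0 0 / 0 0 0 0 0 / 5 0 0 0 0 / 0 0 0 0 0 / 0 0 15 0 0
t=5: a0@(0,0) a1@(2,0) a2@(4,2) a3@(0,0) a4@(4,2) a5@(2,0) a6@(4,2) a7@(0,0) a8@(4,2) | pheromone: 10 0 0 0 0 / 0 0 0 0 0 / 6 0 0 0 0 / 0 0 0 0 0 / 0 0 18 0 0
t=6: a0@(0,0) a1@(2,0) a2@(4,2) a3@(0,0) a4@(4,2) a5@(2,0) a6@(4,2) a7@(0,0) a8@(4,2) | pheromone: 12 0 0 0 0 / 0 0 0 0 0 / 7 0 0 0 0 / 0 0 0 0 0 / 0 0 21 0 0
t=7: a0@(0,0) a1@(2,0) a2@(4,2) a3@(0,0) a4@(4,2) a5@(2,0) a6@(4,2) a7@(0,0) a8@(4,2) | pheromone: 14 0 0 0 0 / 0 0 0 0 0 / 8 0 0 0 0 / 0 0 0 0 0 / 0 0 24 0 0

yes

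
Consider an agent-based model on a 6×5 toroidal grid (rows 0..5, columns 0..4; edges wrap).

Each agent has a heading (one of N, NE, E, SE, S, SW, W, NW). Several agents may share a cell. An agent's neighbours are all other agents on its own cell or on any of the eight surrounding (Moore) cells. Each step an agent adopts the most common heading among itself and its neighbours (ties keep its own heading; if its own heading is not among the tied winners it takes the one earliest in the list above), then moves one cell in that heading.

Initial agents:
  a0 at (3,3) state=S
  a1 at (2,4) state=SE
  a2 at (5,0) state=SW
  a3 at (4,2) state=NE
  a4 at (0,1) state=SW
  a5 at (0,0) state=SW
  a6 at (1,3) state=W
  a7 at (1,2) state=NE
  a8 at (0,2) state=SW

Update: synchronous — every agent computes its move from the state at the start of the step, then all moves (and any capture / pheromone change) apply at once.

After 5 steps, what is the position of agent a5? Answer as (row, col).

t=1: a0@(4,3):S a1@(3,0):SE a2@(0,4):SW a3@(3,3):NE a4@(1,0):SW a5@(1,4):SW a6@(1,2):W a7@(2,1):SW a8@(1,1):SW
t=2: a0@(5,3):S a1@(4,1):SE a2@(1,3):SW a3@(2,4):NE a4@(2,4):SW a5@(2,3):SW a6@(2,1):SW a7@(3,0):SW a8@(2,0):SW
t=3: a0@(0,3):S a1@(5,2):SE a2@(2,2):SW a3@(3,3):SW a4@(3,3):SW a5@(3,2):SW a6@(3,0):SW a7@(4,4):SW a8@(3,4):SW
t=4: a0@(1,3):S a1@(0,3):SE a2@(3,1):SW a3@(4,2):SW a4@(4,2):SW a5@(4,1):SW a6@(4,4):SW a7@(5,3):SW a8@(4,3):SW
t=5: a0@(2,3):S a1@(1,4):SE a2@(4,0):SW a3@(5,1):SW a4@(5,1):SW a5@(5,0):SW a6@(5,3):SW a7@(0,2):SW a8@(5,2):SW

(5, 0)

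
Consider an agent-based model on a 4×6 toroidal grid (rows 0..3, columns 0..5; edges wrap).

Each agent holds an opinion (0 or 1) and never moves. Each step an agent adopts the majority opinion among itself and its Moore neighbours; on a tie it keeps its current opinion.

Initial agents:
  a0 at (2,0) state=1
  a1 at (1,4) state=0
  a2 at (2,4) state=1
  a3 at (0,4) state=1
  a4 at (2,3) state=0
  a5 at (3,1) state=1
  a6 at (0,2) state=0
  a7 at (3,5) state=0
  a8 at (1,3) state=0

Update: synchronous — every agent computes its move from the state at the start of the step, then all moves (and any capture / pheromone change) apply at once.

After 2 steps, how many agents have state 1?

t=1: a0@(2,0):1 a1@(1,4):0 a2@(2,4):0 a3@(0,4):0 a4@(2,3):0 a5@(3,1):1 a6@(0,2):0 a7@(3,5):1 a8@(1,3):0
t=2: (unchanged — steady state)

3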